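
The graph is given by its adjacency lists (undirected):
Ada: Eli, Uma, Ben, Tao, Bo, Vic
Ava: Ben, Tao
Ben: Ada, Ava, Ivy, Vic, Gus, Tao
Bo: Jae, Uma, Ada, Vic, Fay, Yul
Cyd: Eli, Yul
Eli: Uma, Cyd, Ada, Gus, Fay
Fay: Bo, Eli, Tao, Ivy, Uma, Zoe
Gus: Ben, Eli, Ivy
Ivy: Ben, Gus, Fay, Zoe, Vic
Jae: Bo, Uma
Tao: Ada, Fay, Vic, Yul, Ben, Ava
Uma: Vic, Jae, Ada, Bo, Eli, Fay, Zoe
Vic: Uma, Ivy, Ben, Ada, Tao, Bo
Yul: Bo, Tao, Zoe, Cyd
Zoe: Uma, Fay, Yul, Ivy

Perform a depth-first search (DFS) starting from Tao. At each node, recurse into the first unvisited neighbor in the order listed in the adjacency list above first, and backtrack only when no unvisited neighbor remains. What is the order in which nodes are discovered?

Tao → Ada → Eli → Uma → Vic → Ivy → Ben → Ava → Gus → Fay → Bo → Jae → Yul → Zoe → Cyd

Visit Tao
Tao → Ada
Ada → Eli
Eli → Uma
Uma → Vic
Vic → Ivy
Ivy → Ben
Ben → Ava
Ben → Gus
Ivy → Fay
Fay → Bo
Bo → Jae
Bo → Yul
Yul → Zoe
Yul → Cyd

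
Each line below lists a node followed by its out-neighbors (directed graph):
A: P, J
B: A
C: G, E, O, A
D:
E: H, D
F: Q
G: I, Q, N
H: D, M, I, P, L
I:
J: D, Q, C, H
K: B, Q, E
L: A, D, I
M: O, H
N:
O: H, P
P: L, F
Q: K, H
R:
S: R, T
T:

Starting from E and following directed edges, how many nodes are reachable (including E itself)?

BFS from E visits: E, D, H, I, L, M, P, A, O, F, J, Q, C, K, G, B, N
Reachable nodes: 17 of 20 total.

17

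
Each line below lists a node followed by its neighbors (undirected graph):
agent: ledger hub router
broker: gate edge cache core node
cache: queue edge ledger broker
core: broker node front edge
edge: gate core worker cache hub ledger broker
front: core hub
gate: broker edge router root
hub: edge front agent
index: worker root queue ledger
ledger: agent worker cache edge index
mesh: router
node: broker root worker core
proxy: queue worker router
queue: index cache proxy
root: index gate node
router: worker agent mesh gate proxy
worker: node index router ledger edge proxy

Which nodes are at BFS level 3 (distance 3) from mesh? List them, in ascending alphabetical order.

broker, edge, hub, index, ledger, node, queue, root

Level 0: mesh
Level 1: router
Level 2: agent, gate, proxy, worker
Level 3: broker, edge, hub, index, ledger, node, queue, root
Level 4: cache, core, front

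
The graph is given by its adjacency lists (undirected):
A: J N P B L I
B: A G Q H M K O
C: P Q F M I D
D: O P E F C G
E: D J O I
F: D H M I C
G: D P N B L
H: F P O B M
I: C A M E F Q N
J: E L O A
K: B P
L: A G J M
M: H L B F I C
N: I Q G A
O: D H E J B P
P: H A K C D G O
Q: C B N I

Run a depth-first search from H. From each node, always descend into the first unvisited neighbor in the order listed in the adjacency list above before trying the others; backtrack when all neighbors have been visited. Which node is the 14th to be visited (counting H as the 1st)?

B

Visit H
H → F
F → D
D → O
O → E
E → J
J → L
L → A
A → N
N → I
I → C
C → P
P → K
K → B
B → G
B → Q
B → M

Visit order: H, F, D, O, E, J, L, A, N, I, C, P, K, B, G, Q, M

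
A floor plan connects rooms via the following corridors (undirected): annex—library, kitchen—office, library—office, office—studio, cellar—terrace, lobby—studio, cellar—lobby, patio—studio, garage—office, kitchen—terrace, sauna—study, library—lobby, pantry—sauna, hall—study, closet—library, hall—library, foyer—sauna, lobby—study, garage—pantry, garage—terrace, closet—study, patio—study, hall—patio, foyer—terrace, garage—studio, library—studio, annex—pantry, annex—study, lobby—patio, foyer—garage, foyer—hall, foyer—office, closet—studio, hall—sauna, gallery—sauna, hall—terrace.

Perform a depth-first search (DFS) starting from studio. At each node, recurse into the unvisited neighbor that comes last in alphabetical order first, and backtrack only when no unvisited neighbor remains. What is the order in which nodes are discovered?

studio, patio, study, sauna, pantry, garage, terrace, kitchen, office, library, lobby, cellar, hall, foyer, closet, annex, gallery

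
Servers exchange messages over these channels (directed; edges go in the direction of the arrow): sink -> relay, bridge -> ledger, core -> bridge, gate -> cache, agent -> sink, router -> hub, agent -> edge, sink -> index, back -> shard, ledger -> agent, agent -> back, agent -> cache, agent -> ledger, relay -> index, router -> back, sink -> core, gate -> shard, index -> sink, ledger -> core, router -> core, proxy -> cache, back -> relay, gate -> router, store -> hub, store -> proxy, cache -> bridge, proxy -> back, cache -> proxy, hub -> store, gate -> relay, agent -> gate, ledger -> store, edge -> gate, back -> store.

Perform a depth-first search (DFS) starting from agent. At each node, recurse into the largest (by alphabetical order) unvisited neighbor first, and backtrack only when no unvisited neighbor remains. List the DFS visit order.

agent sink relay index core bridge ledger store proxy cache back shard hub gate router edge

Visit agent
agent → sink
sink → relay
relay → index
sink → core
core → bridge
bridge → ledger
ledger → store
store → proxy
proxy → cache
proxy → back
back → shard
store → hub
agent → gate
gate → router
agent → edge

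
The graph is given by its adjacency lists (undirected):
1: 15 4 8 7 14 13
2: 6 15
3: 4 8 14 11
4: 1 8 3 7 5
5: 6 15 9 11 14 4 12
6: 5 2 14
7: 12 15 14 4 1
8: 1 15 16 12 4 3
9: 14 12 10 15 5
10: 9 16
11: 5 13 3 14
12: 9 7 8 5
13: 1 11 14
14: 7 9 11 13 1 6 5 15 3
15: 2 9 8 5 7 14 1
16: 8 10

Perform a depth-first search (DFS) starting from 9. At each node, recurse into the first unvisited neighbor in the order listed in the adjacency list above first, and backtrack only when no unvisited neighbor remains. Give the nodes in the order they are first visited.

9, 14, 7, 12, 8, 1, 15, 2, 6, 5, 11, 13, 3, 4, 16, 10

Visit 9
9 → 14
14 → 7
7 → 12
12 → 8
8 → 1
1 → 15
15 → 2
2 → 6
6 → 5
5 → 11
11 → 13
11 → 3
3 → 4
8 → 16
16 → 10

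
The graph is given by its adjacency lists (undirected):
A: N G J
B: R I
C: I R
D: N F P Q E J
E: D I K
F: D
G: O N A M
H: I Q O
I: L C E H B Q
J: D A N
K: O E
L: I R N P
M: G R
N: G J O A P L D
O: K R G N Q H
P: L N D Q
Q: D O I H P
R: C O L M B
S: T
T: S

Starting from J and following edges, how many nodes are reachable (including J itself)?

18

BFS from J visits: J, A, D, N, G, E, F, P, Q, L, O, M, I, K, H, R, B, C
Reachable nodes: 18 of 20 total.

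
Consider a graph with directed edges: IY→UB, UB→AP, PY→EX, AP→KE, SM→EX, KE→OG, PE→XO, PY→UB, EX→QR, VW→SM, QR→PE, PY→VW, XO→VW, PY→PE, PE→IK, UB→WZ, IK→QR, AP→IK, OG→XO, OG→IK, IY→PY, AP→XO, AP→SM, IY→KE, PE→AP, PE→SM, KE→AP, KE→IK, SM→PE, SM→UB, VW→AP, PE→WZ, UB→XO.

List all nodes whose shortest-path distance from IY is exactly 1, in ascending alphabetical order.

Level 0: IY
Level 1: KE, PY, UB
Level 2: AP, EX, IK, OG, PE, VW, WZ, XO
Level 3: QR, SM

KE, PY, UB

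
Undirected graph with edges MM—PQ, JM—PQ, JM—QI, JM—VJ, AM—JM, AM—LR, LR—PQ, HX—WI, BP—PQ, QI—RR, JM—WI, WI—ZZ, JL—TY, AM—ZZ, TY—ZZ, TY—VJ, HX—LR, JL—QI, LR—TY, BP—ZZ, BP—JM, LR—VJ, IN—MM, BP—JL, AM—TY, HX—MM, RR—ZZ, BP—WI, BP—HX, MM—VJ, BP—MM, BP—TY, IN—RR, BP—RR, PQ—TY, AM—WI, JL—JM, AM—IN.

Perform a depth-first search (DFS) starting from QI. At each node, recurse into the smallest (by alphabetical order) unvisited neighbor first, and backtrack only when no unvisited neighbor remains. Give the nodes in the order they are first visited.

Visit QI
QI → JL
JL → BP
BP → HX
HX → LR
LR → AM
AM → IN
IN → MM
MM → PQ
PQ → JM
JM → VJ
VJ → TY
TY → ZZ
ZZ → RR
ZZ → WI

QI, JL, BP, HX, LR, AM, IN, MM, PQ, JM, VJ, TY, ZZ, RR, WI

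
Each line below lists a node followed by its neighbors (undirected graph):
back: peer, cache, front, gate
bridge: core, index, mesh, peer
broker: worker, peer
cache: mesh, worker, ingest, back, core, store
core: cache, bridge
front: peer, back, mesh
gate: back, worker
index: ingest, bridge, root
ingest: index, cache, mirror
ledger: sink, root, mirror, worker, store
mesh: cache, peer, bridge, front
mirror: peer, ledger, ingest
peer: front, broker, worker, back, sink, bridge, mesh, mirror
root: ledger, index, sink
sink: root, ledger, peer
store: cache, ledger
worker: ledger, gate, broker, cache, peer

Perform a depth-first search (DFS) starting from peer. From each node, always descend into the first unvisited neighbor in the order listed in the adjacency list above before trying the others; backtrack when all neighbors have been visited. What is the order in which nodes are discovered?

Visit peer
peer → front
front → back
back → cache
cache → mesh
mesh → bridge
bridge → core
bridge → index
index → ingest
ingest → mirror
mirror → ledger
ledger → sink
sink → root
ledger → worker
worker → gate
worker → broker
ledger → store

peer, front, back, cache, mesh, bridge, core, index, ingest, mirror, ledger, sink, root, worker, gate, broker, store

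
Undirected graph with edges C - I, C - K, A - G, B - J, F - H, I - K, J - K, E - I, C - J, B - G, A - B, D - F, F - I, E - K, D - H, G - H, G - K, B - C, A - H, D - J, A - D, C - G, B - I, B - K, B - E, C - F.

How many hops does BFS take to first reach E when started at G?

2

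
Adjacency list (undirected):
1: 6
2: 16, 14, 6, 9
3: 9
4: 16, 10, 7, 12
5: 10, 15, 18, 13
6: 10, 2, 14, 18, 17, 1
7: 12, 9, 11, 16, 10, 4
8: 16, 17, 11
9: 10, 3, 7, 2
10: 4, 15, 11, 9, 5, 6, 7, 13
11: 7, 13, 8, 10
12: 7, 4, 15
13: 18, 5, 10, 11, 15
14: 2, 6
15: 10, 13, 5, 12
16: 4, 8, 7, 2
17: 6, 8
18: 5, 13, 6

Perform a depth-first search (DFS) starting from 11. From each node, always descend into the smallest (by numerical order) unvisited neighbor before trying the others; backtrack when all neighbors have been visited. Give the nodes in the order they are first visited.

11, 7, 4, 10, 5, 13, 15, 12, 18, 6, 1, 2, 9, 3, 14, 16, 8, 17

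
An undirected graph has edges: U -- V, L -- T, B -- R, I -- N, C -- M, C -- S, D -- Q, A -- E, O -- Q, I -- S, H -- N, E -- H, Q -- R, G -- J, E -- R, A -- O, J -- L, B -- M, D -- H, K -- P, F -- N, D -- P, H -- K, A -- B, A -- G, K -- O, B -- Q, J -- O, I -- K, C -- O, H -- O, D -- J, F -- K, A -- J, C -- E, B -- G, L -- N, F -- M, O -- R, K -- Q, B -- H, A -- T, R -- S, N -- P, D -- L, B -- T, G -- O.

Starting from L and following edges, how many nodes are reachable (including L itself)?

20

BFS from L visits: L, D, J, N, T, H, P, Q, A, G, O, F, I, B, E, K, R, C, M, S
Reachable nodes: 20 of 22 total.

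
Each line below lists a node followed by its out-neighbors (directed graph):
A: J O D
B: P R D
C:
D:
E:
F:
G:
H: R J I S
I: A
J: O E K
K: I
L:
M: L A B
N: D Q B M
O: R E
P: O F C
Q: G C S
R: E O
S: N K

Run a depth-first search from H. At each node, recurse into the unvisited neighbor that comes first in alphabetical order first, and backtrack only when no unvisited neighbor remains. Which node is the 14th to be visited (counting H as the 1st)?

C

Visit H
H → I
I → A
A → D
A → J
J → E
J → K
J → O
O → R
H → S
S → N
N → B
B → P
P → C
P → F
N → M
M → L
N → Q
Q → G

Visit order: H, I, A, D, J, E, K, O, R, S, N, B, P, C, F, M, L, Q, G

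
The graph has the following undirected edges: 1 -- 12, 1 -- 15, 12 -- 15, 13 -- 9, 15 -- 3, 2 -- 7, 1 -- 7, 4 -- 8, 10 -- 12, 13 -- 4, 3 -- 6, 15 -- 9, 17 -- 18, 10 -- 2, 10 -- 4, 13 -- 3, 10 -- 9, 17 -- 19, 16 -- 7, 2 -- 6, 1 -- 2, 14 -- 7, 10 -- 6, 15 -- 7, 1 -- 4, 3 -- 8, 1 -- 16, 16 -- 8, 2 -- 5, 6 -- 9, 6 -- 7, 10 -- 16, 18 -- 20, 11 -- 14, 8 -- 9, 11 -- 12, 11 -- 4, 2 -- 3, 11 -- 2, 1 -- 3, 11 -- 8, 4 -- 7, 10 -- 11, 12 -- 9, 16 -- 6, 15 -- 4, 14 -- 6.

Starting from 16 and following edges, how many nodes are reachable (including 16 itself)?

BFS from 16 visits: 16, 1, 6, 7, 8, 10, 2, 3, 4, 12, 15, 9, 14, 11, 5, 13
Reachable nodes: 16 of 20 total.

16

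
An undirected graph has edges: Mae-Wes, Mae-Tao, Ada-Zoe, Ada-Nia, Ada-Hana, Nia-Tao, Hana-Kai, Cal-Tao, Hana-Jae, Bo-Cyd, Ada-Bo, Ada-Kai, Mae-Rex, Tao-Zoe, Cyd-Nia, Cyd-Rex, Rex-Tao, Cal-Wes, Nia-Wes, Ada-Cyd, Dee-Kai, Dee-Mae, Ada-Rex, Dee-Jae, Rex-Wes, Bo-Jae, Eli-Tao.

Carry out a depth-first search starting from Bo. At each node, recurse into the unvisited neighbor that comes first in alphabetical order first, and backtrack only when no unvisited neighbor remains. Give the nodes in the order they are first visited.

Visit Bo
Bo → Ada
Ada → Cyd
Cyd → Nia
Nia → Tao
Tao → Cal
Cal → Wes
Wes → Mae
Mae → Dee
Dee → Jae
Jae → Hana
Hana → Kai
Mae → Rex
Tao → Eli
Tao → Zoe

Bo, Ada, Cyd, Nia, Tao, Cal, Wes, Mae, Dee, Jae, Hana, Kai, Rex, Eli, Zoe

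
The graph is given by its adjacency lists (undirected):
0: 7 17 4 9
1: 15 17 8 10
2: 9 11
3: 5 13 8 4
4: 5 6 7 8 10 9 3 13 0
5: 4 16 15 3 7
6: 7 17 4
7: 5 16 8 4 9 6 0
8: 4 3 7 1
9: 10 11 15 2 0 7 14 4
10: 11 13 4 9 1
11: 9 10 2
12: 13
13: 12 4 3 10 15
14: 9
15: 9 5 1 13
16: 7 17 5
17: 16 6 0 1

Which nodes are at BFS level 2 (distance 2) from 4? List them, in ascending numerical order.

1, 2, 11, 12, 14, 15, 16, 17

Level 0: 4
Level 1: 0, 3, 5, 6, 7, 8, 9, 10, 13
Level 2: 1, 2, 11, 12, 14, 15, 16, 17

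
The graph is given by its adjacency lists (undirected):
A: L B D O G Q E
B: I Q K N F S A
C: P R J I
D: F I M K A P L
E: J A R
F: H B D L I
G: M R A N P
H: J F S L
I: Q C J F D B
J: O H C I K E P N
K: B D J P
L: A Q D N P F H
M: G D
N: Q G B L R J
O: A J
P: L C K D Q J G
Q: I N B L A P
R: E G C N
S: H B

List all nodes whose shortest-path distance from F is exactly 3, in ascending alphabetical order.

Level 0: F
Level 1: B, D, H, I, L
Level 2: A, C, J, K, M, N, P, Q, S
Level 3: E, G, O, R

E, G, O, R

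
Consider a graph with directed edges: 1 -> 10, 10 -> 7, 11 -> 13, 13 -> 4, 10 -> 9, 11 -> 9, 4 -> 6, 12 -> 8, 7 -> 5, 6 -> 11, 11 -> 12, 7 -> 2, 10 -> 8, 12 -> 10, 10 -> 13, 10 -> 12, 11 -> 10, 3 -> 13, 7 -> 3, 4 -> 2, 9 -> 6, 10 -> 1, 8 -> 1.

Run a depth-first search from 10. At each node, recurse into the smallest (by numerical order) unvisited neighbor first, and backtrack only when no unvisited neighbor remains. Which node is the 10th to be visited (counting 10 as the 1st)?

Visit 10
10 → 1
10 → 7
7 → 2
7 → 3
3 → 13
13 → 4
4 → 6
6 → 11
11 → 9
11 → 12
12 → 8
7 → 5

Visit order: 10, 1, 7, 2, 3, 13, 4, 6, 11, 9, 12, 8, 5

9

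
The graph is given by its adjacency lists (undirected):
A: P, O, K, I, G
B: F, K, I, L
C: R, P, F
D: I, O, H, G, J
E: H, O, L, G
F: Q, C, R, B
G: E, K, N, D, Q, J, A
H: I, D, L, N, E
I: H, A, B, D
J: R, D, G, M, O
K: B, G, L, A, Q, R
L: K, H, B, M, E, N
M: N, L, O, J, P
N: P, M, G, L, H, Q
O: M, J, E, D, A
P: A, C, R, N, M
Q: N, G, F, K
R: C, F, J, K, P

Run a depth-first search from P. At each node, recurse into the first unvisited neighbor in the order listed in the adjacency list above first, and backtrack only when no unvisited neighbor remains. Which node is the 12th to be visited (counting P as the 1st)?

Visit P
P → A
A → O
O → M
M → N
N → G
G → E
E → H
H → I
I → B
B → F
F → Q
Q → K
K → L
K → R
R → C
R → J
J → D

Visit order: P, A, O, M, N, G, E, H, I, B, F, Q, K, L, R, C, J, D

Q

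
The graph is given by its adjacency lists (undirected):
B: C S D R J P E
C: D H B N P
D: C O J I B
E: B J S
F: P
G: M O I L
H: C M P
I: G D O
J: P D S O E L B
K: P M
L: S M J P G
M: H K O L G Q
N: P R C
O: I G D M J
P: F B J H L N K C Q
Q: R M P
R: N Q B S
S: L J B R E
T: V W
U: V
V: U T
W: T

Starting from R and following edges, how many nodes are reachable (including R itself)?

BFS from R visits: R, B, N, Q, S, C, D, E, J, P, M, L, H, I, O, F, K, G
Reachable nodes: 18 of 22 total.

18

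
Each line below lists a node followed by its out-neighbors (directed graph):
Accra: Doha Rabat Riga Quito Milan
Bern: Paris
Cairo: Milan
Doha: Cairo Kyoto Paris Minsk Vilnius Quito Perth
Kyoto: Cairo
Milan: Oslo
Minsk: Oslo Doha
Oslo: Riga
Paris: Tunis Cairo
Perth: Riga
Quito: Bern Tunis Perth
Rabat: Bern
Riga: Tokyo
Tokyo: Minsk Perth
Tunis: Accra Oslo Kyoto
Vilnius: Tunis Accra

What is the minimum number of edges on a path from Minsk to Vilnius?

Level 0: Minsk
Level 1: Doha, Oslo
Level 2: Cairo, Kyoto, Paris, Perth, Quito, Riga, Vilnius
Level 3: Accra, Bern, Milan, Tokyo, Tunis
Level 4: Rabat
Vilnius first appears at level 2.

2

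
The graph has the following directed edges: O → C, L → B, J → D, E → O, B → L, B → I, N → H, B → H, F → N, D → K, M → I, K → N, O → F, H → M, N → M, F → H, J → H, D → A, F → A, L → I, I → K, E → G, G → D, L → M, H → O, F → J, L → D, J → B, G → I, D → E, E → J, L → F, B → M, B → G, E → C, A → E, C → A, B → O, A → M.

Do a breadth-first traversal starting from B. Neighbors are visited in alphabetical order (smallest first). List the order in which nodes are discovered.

B -> G -> H -> I -> L -> M -> O -> D -> K -> F -> C -> A -> E -> N -> J

Visit B; enqueue G, H, I, L, M, O → queue [G, H, I, L, M, O]
Visit G; enqueue D → queue [H, I, L, M, O, D]
Visit H → queue [I, L, M, O, D]
Visit I; enqueue K → queue [L, M, O, D, K]
Visit L; enqueue F → queue [M, O, D, K, F]
Visit M → queue [O, D, K, F]
Visit O; enqueue C → queue [D, K, F, C]
Visit D; enqueue A, E → queue [K, F, C, A, E]
Visit K; enqueue N → queue [F, C, A, E, N]
Visit F; enqueue J → queue [C, A, E, N, J]
Visit C → queue [A, E, N, J]
Visit A → queue [E, N, J]
Visit E → queue [N, J]
Visit N → queue [J]
Visit J → queue []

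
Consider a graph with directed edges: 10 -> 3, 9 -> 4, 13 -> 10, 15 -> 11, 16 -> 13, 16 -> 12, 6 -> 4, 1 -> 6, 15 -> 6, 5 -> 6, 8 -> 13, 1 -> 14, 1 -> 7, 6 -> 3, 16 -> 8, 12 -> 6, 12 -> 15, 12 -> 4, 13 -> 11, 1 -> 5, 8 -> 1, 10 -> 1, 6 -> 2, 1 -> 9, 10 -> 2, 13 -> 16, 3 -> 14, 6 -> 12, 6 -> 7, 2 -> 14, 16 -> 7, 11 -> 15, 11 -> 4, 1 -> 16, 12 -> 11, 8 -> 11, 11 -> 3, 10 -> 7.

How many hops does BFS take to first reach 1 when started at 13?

Level 0: 13
Level 1: 10, 11, 16
Level 2: 1, 2, 3, 4, 7, 8, 12, 15
Level 3: 5, 6, 9, 14
1 first appears at level 2.

2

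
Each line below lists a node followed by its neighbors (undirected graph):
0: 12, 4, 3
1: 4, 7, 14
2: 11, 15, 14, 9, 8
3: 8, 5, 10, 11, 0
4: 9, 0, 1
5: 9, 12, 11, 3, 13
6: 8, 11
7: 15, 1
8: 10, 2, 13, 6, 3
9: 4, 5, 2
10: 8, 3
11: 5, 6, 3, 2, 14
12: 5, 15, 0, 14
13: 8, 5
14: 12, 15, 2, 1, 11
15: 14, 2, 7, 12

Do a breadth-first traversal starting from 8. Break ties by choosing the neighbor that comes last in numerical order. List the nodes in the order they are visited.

Visit 8; enqueue 13, 10, 6, 3, 2 → queue [13, 10, 6, 3, 2]
Visit 13; enqueue 5 → queue [10, 6, 3, 2, 5]
Visit 10 → queue [6, 3, 2, 5]
Visit 6; enqueue 11 → queue [3, 2, 5, 11]
Visit 3; enqueue 0 → queue [2, 5, 11, 0]
Visit 2; enqueue 15, 14, 9 → queue [5, 11, 0, 15, 14, 9]
Visit 5; enqueue 12 → queue [11, 0, 15, 14, 9, 12]
Visit 11 → queue [0, 15, 14, 9, 12]
Visit 0; enqueue 4 → queue [15, 14, 9, 12, 4]
Visit 15; enqueue 7 → queue [14, 9, 12, 4, 7]
Visit 14; enqueue 1 → queue [9, 12, 4, 7, 1]
Visit 9 → queue [12, 4, 7, 1]
Visit 12 → queue [4, 7, 1]
Visit 4 → queue [7, 1]
Visit 7 → queue [1]
Visit 1 → queue []

8 13 10 6 3 2 5 11 0 15 14 9 12 4 7 1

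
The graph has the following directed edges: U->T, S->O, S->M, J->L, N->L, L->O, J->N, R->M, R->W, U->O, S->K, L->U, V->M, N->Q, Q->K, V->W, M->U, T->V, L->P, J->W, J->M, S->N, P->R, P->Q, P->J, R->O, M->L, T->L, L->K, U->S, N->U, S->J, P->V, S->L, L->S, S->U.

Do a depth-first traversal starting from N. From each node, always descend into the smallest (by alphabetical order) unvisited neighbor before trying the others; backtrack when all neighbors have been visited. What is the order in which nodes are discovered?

N → L → K → O → P → J → M → U → S → T → V → W → Q → R

Visit N
N → L
L → K
L → O
L → P
P → J
J → M
M → U
U → S
U → T
T → V
V → W
P → Q
P → R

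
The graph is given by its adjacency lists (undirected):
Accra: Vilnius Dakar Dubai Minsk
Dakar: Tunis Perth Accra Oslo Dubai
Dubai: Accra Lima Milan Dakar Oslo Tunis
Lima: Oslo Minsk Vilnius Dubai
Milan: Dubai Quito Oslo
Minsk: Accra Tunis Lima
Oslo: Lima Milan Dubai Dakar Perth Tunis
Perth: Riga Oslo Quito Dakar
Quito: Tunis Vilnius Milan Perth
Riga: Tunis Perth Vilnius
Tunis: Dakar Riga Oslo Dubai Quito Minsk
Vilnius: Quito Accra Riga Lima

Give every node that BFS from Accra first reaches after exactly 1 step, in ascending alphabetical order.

Level 0: Accra
Level 1: Dakar, Dubai, Minsk, Vilnius
Level 2: Lima, Milan, Oslo, Perth, Quito, Riga, Tunis

Dakar, Dubai, Minsk, Vilnius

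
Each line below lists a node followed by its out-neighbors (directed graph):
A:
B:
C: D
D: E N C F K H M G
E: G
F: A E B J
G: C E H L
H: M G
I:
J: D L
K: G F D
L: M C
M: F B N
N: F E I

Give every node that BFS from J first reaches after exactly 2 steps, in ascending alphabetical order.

C, E, F, G, H, K, M, N

Level 0: J
Level 1: D, L
Level 2: C, E, F, G, H, K, M, N
Level 3: A, B, I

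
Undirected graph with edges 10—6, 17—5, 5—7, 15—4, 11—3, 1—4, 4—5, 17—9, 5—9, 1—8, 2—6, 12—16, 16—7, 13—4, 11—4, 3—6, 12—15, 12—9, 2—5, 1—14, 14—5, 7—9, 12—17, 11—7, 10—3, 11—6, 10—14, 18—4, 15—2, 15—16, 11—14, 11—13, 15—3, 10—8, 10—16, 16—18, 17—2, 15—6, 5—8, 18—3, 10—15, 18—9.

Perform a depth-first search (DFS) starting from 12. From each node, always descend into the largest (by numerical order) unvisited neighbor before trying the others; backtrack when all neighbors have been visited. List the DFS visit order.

Visit 12
12 → 17
17 → 9
9 → 18
18 → 16
16 → 15
15 → 10
10 → 14
14 → 11
11 → 13
13 → 4
4 → 5
5 → 8
8 → 1
5 → 7
5 → 2
2 → 6
6 → 3

12 → 17 → 9 → 18 → 16 → 15 → 10 → 14 → 11 → 13 → 4 → 5 → 8 → 1 → 7 → 2 → 6 → 3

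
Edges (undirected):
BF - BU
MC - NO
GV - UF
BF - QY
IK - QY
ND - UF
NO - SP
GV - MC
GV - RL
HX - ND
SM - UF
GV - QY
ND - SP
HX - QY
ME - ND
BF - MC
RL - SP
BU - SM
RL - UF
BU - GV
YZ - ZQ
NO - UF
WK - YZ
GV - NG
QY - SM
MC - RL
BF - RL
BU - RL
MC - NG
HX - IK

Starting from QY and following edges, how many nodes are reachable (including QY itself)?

BFS from QY visits: QY, BF, GV, HX, IK, SM, BU, MC, RL, NG, UF, ND, NO, SP, ME
Reachable nodes: 15 of 18 total.

15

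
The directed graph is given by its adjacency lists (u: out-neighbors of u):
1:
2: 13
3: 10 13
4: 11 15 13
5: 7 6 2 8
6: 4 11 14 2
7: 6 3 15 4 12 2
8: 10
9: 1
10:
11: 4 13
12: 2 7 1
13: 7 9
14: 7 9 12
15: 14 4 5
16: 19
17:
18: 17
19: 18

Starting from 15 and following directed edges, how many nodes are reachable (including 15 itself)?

15

BFS from 15 visits: 15, 4, 5, 14, 11, 13, 2, 6, 7, 8, 9, 12, 3, 10, 1
Reachable nodes: 15 of 19 total.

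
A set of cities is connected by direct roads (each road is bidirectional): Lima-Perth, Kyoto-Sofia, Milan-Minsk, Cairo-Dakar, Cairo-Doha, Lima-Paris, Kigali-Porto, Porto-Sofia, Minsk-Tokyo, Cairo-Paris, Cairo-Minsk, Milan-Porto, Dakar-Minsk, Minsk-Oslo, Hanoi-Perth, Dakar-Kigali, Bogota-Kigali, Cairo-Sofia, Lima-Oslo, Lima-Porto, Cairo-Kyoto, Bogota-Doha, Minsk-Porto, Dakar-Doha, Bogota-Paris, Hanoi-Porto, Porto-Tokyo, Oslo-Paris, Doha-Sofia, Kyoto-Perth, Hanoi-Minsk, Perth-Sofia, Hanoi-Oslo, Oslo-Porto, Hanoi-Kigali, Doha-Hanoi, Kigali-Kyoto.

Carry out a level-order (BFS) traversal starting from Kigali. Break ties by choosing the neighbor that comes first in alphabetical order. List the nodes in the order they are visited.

Visit Kigali; enqueue Bogota, Dakar, Hanoi, Kyoto, Porto → queue [Bogota, Dakar, Hanoi, Kyoto, Porto]
Visit Bogota; enqueue Doha, Paris → queue [Dakar, Hanoi, Kyoto, Porto, Doha, Paris]
Visit Dakar; enqueue Cairo, Minsk → queue [Hanoi, Kyoto, Porto, Doha, Paris, Cairo, Minsk]
Visit Hanoi; enqueue Oslo, Perth → queue [Kyoto, Porto, Doha, Paris, Cairo, Minsk, Oslo, Perth]
Visit Kyoto; enqueue Sofia → queue [Porto, Doha, Paris, Cairo, Minsk, Oslo, Perth, Sofia]
Visit Porto; enqueue Lima, Milan, Tokyo → queue [Doha, Paris, Cairo, Minsk, Oslo, Perth, Sofia, Lima, Milan, Tokyo]
Visit Doha → queue [Paris, Cairo, Minsk, Oslo, Perth, Sofia, Lima, Milan, Tokyo]
Visit Paris → queue [Cairo, Minsk, Oslo, Perth, Sofia, Lima, Milan, Tokyo]
Visit Cairo → queue [Minsk, Oslo, Perth, Sofia, Lima, Milan, Tokyo]
Visit Minsk → queue [Oslo, Perth, Sofia, Lima, Milan, Tokyo]
Visit Oslo → queue [Perth, Sofia, Lima, Milan, Tokyo]
Visit Perth → queue [Sofia, Lima, Milan, Tokyo]
Visit Sofia → queue [Lima, Milan, Tokyo]
Visit Lima → queue [Milan, Tokyo]
Visit Milan → queue [Tokyo]
Visit Tokyo → queue []

Kigali, Bogota, Dakar, Hanoi, Kyoto, Porto, Doha, Paris, Cairo, Minsk, Oslo, Perth, Sofia, Lima, Milan, Tokyo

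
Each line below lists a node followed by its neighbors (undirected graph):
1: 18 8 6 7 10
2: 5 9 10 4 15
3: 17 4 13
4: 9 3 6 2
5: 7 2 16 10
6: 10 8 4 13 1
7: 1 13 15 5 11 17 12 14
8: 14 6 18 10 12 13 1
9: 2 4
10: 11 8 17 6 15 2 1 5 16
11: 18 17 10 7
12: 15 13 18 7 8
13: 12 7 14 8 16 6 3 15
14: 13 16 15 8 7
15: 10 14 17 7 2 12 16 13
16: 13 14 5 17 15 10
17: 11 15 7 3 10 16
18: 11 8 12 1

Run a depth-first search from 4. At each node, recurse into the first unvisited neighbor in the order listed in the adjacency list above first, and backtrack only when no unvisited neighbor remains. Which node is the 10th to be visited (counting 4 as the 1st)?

Visit 4
4 → 9
9 → 2
2 → 5
5 → 7
7 → 1
1 → 18
18 → 11
11 → 17
17 → 15
15 → 10
10 → 8
8 → 14
14 → 13
13 → 12
13 → 16
13 → 6
13 → 3

Visit order: 4, 9, 2, 5, 7, 1, 18, 11, 17, 15, 10, 8, 14, 13, 12, 16, 6, 3

15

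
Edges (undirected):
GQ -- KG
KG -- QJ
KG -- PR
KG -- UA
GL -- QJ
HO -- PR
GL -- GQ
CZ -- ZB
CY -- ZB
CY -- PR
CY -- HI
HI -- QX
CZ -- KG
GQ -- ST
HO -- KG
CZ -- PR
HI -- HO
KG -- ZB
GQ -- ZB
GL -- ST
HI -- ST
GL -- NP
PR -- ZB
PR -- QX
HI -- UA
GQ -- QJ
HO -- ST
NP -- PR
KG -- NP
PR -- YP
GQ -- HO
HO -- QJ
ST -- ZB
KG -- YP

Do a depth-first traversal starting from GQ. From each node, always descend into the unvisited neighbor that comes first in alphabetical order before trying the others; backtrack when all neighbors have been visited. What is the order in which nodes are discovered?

GQ, GL, NP, KG, CZ, PR, CY, HI, HO, QJ, ST, ZB, QX, UA, YP

Visit GQ
GQ → GL
GL → NP
NP → KG
KG → CZ
CZ → PR
PR → CY
CY → HI
HI → HO
HO → QJ
HO → ST
ST → ZB
HI → QX
HI → UA
PR → YP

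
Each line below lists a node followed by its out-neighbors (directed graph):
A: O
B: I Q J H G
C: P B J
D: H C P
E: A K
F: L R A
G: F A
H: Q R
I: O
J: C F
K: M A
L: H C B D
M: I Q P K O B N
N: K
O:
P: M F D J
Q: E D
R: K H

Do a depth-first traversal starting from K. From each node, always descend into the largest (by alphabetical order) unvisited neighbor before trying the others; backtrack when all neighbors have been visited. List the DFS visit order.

K M Q E A O D P J F R H L C B I G N

Visit K
K → M
M → Q
Q → E
E → A
A → O
Q → D
D → P
P → J
J → F
F → R
R → H
F → L
L → C
C → B
B → I
B → G
M → N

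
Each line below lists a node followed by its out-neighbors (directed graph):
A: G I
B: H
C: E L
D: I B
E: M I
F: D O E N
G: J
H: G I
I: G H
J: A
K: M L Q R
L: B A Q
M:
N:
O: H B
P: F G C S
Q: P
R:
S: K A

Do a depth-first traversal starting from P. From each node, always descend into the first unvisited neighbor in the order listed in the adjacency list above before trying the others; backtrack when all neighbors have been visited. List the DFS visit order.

Visit P
P → F
F → D
D → I
I → G
G → J
J → A
I → H
D → B
F → O
F → E
E → M
F → N
P → C
C → L
L → Q
P → S
S → K
K → R

P → F → D → I → G → J → A → H → B → O → E → M → N → C → L → Q → S → K → R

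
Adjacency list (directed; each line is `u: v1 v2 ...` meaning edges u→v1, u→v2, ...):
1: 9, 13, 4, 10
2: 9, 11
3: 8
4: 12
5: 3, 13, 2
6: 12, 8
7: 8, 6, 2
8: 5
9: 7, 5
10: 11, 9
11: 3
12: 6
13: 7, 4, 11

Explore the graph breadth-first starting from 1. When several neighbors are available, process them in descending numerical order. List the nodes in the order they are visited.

Visit 1; enqueue 13, 10, 9, 4 → queue [13, 10, 9, 4]
Visit 13; enqueue 11, 7 → queue [10, 9, 4, 11, 7]
Visit 10 → queue [9, 4, 11, 7]
Visit 9; enqueue 5 → queue [4, 11, 7, 5]
Visit 4; enqueue 12 → queue [11, 7, 5, 12]
Visit 11; enqueue 3 → queue [7, 5, 12, 3]
Visit 7; enqueue 8, 6, 2 → queue [5, 12, 3, 8, 6, 2]
Visit 5 → queue [12, 3, 8, 6, 2]
Visit 12 → queue [3, 8, 6, 2]
Visit 3 → queue [8, 6, 2]
Visit 8 → queue [6, 2]
Visit 6 → queue [2]
Visit 2 → queue []

1 13 10 9 4 11 7 5 12 3 8 6 2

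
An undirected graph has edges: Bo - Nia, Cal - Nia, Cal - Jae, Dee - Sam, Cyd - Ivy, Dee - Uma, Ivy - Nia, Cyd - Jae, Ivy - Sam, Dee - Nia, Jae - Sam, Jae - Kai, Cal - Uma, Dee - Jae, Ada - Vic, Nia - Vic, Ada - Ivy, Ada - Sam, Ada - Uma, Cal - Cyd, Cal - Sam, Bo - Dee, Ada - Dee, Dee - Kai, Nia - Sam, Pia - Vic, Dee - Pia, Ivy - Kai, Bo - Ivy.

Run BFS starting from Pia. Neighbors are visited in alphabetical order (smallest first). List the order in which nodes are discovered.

Visit Pia; enqueue Dee, Vic → queue [Dee, Vic]
Visit Dee; enqueue Ada, Bo, Jae, Kai, Nia, Sam, Uma → queue [Vic, Ada, Bo, Jae, Kai, Nia, Sam, Uma]
Visit Vic → queue [Ada, Bo, Jae, Kai, Nia, Sam, Uma]
Visit Ada; enqueue Ivy → queue [Bo, Jae, Kai, Nia, Sam, Uma, Ivy]
Visit Bo → queue [Jae, Kai, Nia, Sam, Uma, Ivy]
Visit Jae; enqueue Cal, Cyd → queue [Kai, Nia, Sam, Uma, Ivy, Cal, Cyd]
Visit Kai → queue [Nia, Sam, Uma, Ivy, Cal, Cyd]
Visit Nia → queue [Sam, Uma, Ivy, Cal, Cyd]
Visit Sam → queue [Uma, Ivy, Cal, Cyd]
Visit Uma → queue [Ivy, Cal, Cyd]
Visit Ivy → queue [Cal, Cyd]
Visit Cal → queue [Cyd]
Visit Cyd → queue []

Pia Dee Vic Ada Bo Jae Kai Nia Sam Uma Ivy Cal Cyd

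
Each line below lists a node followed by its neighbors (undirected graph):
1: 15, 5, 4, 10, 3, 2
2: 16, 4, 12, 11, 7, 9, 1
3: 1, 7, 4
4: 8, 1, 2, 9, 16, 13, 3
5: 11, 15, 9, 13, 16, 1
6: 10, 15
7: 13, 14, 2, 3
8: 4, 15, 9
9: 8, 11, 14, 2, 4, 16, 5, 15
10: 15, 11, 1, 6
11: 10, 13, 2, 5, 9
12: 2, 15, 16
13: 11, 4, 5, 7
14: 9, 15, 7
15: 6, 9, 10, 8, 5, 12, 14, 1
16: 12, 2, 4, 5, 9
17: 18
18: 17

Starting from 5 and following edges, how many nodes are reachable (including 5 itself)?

16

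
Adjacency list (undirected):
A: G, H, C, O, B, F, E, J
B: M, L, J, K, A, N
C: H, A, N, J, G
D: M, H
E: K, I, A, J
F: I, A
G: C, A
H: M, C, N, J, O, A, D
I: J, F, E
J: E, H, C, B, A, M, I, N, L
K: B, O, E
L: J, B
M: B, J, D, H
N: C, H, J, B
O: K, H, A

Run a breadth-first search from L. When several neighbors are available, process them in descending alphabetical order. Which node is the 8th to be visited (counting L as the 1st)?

Visit L; enqueue J, B → queue [J, B]
Visit J; enqueue N, M, I, H, E, C, A → queue [B, N, M, I, H, E, C, A]
Visit B; enqueue K → queue [N, M, I, H, E, C, A, K]
Visit N → queue [M, I, H, E, C, A, K]
Visit M; enqueue D → queue [I, H, E, C, A, K, D]
Visit I; enqueue F → queue [H, E, C, A, K, D, F]
Visit H; enqueue O → queue [E, C, A, K, D, F, O]
Visit E → queue [C, A, K, D, F, O]
Visit C; enqueue G → queue [A, K, D, F, O, G]
Visit A → queue [K, D, F, O, G]
Visit K → queue [D, F, O, G]
Visit D → queue [F, O, G]
Visit F → queue [O, G]
Visit O → queue [G]
Visit G → queue []

Visit order: L, J, B, N, M, I, H, E, C, A, K, D, F, O, G

E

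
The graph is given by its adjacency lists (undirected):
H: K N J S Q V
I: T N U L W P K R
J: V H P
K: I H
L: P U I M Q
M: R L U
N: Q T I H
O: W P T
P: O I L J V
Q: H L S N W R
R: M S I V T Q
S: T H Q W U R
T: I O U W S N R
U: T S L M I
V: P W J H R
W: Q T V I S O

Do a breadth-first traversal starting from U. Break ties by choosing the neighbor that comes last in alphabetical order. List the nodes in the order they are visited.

U, T, S, M, L, I, W, R, O, N, Q, H, P, K, V, J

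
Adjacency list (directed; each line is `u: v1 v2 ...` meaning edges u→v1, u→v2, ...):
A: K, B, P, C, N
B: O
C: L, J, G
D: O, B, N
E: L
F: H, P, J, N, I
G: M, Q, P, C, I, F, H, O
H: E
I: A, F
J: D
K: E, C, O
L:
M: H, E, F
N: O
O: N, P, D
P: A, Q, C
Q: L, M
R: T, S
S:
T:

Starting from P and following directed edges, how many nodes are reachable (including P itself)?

BFS from P visits: P, Q, C, A, M, L, J, G, N, K, B, H, F, E, D, O, I
Reachable nodes: 17 of 20 total.

17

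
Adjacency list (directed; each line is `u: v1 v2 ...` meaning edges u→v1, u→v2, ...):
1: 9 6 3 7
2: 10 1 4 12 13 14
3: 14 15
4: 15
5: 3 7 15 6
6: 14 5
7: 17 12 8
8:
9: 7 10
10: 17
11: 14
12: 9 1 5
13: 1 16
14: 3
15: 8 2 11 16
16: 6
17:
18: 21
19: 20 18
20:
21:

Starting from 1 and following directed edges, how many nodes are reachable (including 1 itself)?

BFS from 1 visits: 1, 9, 7, 6, 3, 10, 17, 12, 8, 14, 5, 15, 16, 11, 2, 13, 4
Reachable nodes: 17 of 21 total.

17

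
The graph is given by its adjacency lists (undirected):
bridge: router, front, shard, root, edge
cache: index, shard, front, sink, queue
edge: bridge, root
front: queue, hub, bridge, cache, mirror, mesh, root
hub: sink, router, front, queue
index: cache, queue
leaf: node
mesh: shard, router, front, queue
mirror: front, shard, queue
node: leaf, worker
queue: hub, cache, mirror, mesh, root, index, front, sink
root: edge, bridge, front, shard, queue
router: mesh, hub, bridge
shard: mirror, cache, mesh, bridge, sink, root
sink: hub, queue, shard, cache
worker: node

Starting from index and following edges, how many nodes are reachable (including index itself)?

13

BFS from index visits: index, cache, queue, shard, front, sink, hub, mirror, mesh, root, bridge, router, edge
Reachable nodes: 13 of 16 total.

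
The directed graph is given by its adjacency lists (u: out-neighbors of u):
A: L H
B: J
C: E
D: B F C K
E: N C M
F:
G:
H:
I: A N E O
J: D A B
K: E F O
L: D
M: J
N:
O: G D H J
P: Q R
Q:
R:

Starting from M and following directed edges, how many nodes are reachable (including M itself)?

14

BFS from M visits: M, J, D, A, B, F, C, K, L, H, E, O, N, G
Reachable nodes: 14 of 18 total.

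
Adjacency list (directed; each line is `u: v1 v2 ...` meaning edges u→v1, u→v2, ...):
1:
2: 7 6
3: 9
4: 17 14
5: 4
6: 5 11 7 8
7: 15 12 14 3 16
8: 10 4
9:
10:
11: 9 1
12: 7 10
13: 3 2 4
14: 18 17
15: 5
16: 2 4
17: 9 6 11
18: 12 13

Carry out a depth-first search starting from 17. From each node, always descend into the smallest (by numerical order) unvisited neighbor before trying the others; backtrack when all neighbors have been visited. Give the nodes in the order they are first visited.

17, 6, 5, 4, 14, 18, 12, 7, 3, 9, 15, 16, 2, 10, 13, 8, 11, 1

Visit 17
17 → 6
6 → 5
5 → 4
4 → 14
14 → 18
18 → 12
12 → 7
7 → 3
3 → 9
7 → 15
7 → 16
16 → 2
12 → 10
18 → 13
6 → 8
6 → 11
11 → 1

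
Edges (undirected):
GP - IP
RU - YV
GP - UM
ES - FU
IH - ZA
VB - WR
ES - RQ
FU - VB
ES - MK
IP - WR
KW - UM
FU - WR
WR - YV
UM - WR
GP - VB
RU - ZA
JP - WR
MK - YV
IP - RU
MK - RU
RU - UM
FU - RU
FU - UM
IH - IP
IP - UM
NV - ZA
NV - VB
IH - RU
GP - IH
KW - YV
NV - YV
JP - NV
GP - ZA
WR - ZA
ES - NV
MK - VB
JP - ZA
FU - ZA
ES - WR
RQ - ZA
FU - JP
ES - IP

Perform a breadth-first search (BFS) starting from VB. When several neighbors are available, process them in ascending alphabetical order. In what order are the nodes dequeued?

Visit VB; enqueue FU, GP, MK, NV, WR → queue [FU, GP, MK, NV, WR]
Visit FU; enqueue ES, JP, RU, UM, ZA → queue [GP, MK, NV, WR, ES, JP, RU, UM, ZA]
Visit GP; enqueue IH, IP → queue [MK, NV, WR, ES, JP, RU, UM, ZA, IH, IP]
Visit MK; enqueue YV → queue [NV, WR, ES, JP, RU, UM, ZA, IH, IP, YV]
Visit NV → queue [WR, ES, JP, RU, UM, ZA, IH, IP, YV]
Visit WR → queue [ES, JP, RU, UM, ZA, IH, IP, YV]
Visit ES; enqueue RQ → queue [JP, RU, UM, ZA, IH, IP, YV, RQ]
Visit JP → queue [RU, UM, ZA, IH, IP, YV, RQ]
Visit RU → queue [UM, ZA, IH, IP, YV, RQ]
Visit UM; enqueue KW → queue [ZA, IH, IP, YV, RQ, KW]
Visit ZA → queue [IH, IP, YV, RQ, KW]
Visit IH → queue [IP, YV, RQ, KW]
Visit IP → queue [YV, RQ, KW]
Visit YV → queue [RQ, KW]
Visit RQ → queue [KW]
Visit KW → queue []

VB -> FU -> GP -> MK -> NV -> WR -> ES -> JP -> RU -> UM -> ZA -> IH -> IP -> YV -> RQ -> KW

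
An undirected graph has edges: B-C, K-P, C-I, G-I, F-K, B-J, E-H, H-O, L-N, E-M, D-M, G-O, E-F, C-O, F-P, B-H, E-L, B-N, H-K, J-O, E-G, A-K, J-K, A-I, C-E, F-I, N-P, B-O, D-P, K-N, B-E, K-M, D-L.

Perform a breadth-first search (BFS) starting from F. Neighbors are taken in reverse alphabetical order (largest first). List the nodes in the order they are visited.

F, P, K, I, E, N, D, M, J, H, A, G, C, L, B, O

Visit F; enqueue P, K, I, E → queue [P, K, I, E]
Visit P; enqueue N, D → queue [K, I, E, N, D]
Visit K; enqueue M, J, H, A → queue [I, E, N, D, M, J, H, A]
Visit I; enqueue G, C → queue [E, N, D, M, J, H, A, G, C]
Visit E; enqueue L, B → queue [N, D, M, J, H, A, G, C, L, B]
Visit N → queue [D, M, J, H, A, G, C, L, B]
Visit D → queue [M, J, H, A, G, C, L, B]
Visit M → queue [J, H, A, G, C, L, B]
Visit J; enqueue O → queue [H, A, G, C, L, B, O]
Visit H → queue [A, G, C, L, B, O]
Visit A → queue [G, C, L, B, O]
Visit G → queue [C, L, B, O]
Visit C → queue [L, B, O]
Visit L → queue [B, O]
Visit B → queue [O]
Visit O → queue []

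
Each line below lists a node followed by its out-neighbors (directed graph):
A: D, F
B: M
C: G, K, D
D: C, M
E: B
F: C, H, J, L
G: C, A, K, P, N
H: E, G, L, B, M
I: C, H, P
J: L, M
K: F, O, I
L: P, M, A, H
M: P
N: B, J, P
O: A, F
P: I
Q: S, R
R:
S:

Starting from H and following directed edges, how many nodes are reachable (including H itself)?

16

BFS from H visits: H, E, G, L, B, M, C, A, K, P, N, D, F, O, I, J
Reachable nodes: 16 of 19 total.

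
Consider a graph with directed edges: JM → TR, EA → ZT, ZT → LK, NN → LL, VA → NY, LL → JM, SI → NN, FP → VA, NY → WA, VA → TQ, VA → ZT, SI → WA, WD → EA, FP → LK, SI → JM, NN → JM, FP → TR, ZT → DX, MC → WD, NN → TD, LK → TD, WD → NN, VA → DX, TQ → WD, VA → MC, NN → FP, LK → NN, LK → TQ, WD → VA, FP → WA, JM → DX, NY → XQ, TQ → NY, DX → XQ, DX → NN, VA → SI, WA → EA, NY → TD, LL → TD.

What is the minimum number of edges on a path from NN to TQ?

Level 0: NN
Level 1: FP, JM, LL, TD
Level 2: DX, LK, TR, VA, WA
Level 3: EA, MC, NY, SI, TQ, XQ, ZT
Level 4: WD
TQ first appears at level 3.

3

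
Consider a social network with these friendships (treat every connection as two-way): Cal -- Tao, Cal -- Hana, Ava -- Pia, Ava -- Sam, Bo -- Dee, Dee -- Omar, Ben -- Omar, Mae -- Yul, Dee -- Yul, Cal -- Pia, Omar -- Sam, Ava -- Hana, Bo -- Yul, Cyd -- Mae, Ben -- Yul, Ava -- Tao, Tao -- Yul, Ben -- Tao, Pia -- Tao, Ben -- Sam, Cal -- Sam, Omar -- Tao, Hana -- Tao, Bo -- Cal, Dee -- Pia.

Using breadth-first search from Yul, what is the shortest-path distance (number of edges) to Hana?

2

Level 0: Yul
Level 1: Ben, Bo, Dee, Mae, Tao
Level 2: Ava, Cal, Cyd, Hana, Omar, Pia, Sam
Hana first appears at level 2.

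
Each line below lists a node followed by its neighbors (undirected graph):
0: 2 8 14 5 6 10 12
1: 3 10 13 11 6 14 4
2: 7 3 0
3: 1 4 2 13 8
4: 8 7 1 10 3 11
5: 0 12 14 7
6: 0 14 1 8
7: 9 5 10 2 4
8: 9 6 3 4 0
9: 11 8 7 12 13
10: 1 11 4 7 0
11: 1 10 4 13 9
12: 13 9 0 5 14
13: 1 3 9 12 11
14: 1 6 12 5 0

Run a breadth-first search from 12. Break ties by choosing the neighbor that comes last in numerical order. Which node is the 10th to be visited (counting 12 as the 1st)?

Visit 12; enqueue 14, 13, 9, 5, 0 → queue [14, 13, 9, 5, 0]
Visit 14; enqueue 6, 1 → queue [13, 9, 5, 0, 6, 1]
Visit 13; enqueue 11, 3 → queue [9, 5, 0, 6, 1, 11, 3]
Visit 9; enqueue 8, 7 → queue [5, 0, 6, 1, 11, 3, 8, 7]
Visit 5 → queue [0, 6, 1, 11, 3, 8, 7]
Visit 0; enqueue 10, 2 → queue [6, 1, 11, 3, 8, 7, 10, 2]
Visit 6 → queue [1, 11, 3, 8, 7, 10, 2]
Visit 1; enqueue 4 → queue [11, 3, 8, 7, 10, 2, 4]
Visit 11 → queue [3, 8, 7, 10, 2, 4]
Visit 3 → queue [8, 7, 10, 2, 4]
Visit 8 → queue [7, 10, 2, 4]
Visit 7 → queue [10, 2, 4]
Visit 10 → queue [2, 4]
Visit 2 → queue [4]
Visit 4 → queue []

Visit order: 12, 14, 13, 9, 5, 0, 6, 1, 11, 3, 8, 7, 10, 2, 4

3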